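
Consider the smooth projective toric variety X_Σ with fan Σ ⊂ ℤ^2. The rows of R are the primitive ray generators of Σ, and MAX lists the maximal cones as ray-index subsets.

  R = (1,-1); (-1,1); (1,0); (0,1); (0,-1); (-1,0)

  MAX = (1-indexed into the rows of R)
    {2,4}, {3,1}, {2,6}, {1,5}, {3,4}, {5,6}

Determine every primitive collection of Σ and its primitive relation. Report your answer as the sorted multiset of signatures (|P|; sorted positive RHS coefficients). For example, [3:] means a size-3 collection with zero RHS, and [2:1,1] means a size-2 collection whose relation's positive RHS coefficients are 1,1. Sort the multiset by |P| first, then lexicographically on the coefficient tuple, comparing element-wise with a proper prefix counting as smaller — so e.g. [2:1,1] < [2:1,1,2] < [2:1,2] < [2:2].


9 collections generate NE(X_Σ); each relation:

  • {1,2}:  v_{1} + v_{2} = 0 — sig = [2:]
  • {3,6}:  v_{3} + v_{6} = 0 — sig = [2:]
  • {4,5}:  v_{4} + v_{5} = 0 — sig = [2:]
  • {1,4}:  v_{1} + v_{4} = v_{3} — sig = [2:1]
  • {1,6}:  v_{1} + v_{6} = v_{5} — sig = [2:1]
  • {2,3}:  v_{2} + v_{3} = v_{4} — sig = [2:1]
  • {2,5}:  v_{2} + v_{5} = v_{6} — sig = [2:1]
  • {3,5}:  v_{3} + v_{5} = v_{1} — sig = [2:1]
  • {4,6}:  v_{4} + v_{6} = v_{2} — sig = [2:1]

Hence PRS(X_Σ) =
    [2:]
    [2:]
    [2:]
    [2:1]
    [2:1]
    [2:1]
    [2:1]
    [2:1]
    [2:1]


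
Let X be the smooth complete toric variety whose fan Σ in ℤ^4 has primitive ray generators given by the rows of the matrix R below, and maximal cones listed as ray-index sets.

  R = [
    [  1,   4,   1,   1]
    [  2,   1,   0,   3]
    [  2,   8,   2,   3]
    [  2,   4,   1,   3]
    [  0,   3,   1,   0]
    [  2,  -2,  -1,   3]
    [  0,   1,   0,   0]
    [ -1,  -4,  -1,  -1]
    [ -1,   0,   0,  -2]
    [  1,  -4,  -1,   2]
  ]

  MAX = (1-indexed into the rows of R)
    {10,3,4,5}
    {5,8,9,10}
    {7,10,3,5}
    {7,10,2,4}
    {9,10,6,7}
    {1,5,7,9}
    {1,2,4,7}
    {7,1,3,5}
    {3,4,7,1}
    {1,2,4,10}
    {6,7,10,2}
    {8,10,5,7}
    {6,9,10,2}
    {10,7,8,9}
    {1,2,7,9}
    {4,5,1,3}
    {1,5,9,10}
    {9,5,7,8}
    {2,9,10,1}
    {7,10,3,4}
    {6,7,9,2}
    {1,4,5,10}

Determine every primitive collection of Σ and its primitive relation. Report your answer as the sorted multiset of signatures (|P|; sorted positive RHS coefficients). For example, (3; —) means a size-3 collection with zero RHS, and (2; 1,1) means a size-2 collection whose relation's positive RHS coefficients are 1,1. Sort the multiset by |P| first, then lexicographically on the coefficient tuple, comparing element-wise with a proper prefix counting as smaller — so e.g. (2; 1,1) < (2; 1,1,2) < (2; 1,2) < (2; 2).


|primitive collections| = 18. Relations:

  P = {1,8}:  v_{1} + v_{8} = 0  →  sig = (2; —)
  P = {2,5}:  v_{2} + v_{5} = v_{4}  →  sig = (2; 1)
  P = {4,9}:  v_{4} + v_{9} = v_{1}  →  sig = (2; 1)
  P = {5,6}:  v_{5} + v_{6} = v_{2}  →  sig = (2; 1)
  P = {2,8}:  v_{2} + v_{8} = v_{7} + v_{10}  →  sig = (2; 1,1)
  P = {3,6}:  v_{3} + v_{6} = v_{2} + v_{4} + v_{7}  →  sig = (2; 1,1,1)
  P = {3,9}:  v_{3} + v_{9} = v_{1} + v_{5} + v_{7}  →  sig = (2; 1,1,1)
  P = {4,8}:  v_{4} + v_{8} = v_{5} + v_{7} + v_{10}  →  sig = (2; 1,1,1)
  P = {1,6}:  v_{1} + v_{6} = 2·v_{2} + v_{9}  →  sig = (2; 1,2)
  P = {2,3}:  v_{2} + v_{3} = 2·v_{4} + v_{7}  →  sig = (2; 1,2)
  P = {3,8}:  v_{3} + v_{8} = 2·v_{5} + 2·v_{7} + v_{10}  →  sig = (2; 1,2,2)
  P = {6,8}:  v_{6} + v_{8} = 2·v_{7} + v_{9} + 2·v_{10}  →  sig = (2; 1,2,2)
  P = {4,6}:  v_{4} + v_{6} = 2·v_{2}  →  sig = (2; 2)
  P = {1,7,10}:  v_{1} + v_{7} + v_{10} = v_{2}  →  sig = (3; 1)
  P = {4,5,7}:  v_{4} + v_{5} + v_{7} = v_{3}  →  sig = (3; 1)
  P = {1,3,10}:  v_{1} + v_{3} + v_{10} = 2·v_{4}  →  sig = (3; 2)
  P = {5,7,9,10}:  v_{5} + v_{7} + v_{9} + v_{10} = 0  →  sig = (4; —)
  P = {2,7,9,10}:  v_{2} + v_{7} + v_{9} + v_{10} = v_{6}  →  sig = (4; 1)

Hence PRS(X_Σ) =
[(2; —), (2; 1), (2; 1), (2; 1), (2; 1,1), (2; 1,1,1), (2; 1,1,1), (2; 1,1,1), (2; 1,2), (2; 1,2), (2; 1,2,2), (2; 1,2,2), (2; 2), (3; 1), (3; 1), (3; 2), (4; —), (4; 1)]


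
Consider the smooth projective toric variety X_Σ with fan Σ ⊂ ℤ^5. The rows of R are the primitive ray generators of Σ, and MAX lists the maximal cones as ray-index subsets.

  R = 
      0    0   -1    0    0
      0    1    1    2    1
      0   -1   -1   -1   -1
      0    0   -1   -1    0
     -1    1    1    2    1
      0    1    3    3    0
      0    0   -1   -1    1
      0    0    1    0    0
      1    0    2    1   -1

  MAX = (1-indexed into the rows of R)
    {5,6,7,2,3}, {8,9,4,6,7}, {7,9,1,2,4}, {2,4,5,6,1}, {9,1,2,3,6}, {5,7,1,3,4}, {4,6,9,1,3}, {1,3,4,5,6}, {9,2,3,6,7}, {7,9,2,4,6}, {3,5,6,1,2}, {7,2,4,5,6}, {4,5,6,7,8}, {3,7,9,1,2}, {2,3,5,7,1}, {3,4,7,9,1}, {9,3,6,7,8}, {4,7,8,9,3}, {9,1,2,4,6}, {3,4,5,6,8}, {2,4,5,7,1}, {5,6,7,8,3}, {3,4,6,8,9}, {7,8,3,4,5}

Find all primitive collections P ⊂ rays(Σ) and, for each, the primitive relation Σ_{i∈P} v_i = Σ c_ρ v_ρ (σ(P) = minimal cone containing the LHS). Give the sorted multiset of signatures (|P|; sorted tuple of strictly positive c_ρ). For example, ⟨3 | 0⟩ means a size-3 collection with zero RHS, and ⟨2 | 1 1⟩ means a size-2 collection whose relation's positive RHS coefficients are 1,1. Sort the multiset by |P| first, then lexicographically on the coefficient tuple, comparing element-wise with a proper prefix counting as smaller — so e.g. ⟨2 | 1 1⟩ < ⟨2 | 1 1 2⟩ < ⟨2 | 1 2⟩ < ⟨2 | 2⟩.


6 collections generate NE(X_Σ); each relation:

  • {1,8}:  v_{1} + v_{8} = 0  ⟹  sig = ⟨2 | 0⟩
  • {5,9}:  v_{5} + v_{9} = v_{6}  ⟹  sig = ⟨2 | 1⟩
  • {2,8}:  v_{2} + v_{8} = v_{6} + v_{7}  ⟹  sig = ⟨2 | 1 1⟩
  • {1,6,7}:  v_{1} + v_{6} + v_{7} = v_{2}  ⟹  sig = ⟨3 | 1⟩
  • {2,3,4}:  v_{2} + v_{3} + v_{4} = v_{1}  ⟹  sig = ⟨3 | 1⟩
  • {3,4,6,7}:  v_{3} + v_{4} + v_{6} + v_{7} = 0  ⟹  sig = ⟨4 | 0⟩

Hence PRS(X_Σ) =
    ⟨2 | 0⟩
    ⟨2 | 1⟩
    ⟨2 | 1 1⟩
    ⟨3 | 1⟩
    ⟨3 | 1⟩
    ⟨4 | 0⟩


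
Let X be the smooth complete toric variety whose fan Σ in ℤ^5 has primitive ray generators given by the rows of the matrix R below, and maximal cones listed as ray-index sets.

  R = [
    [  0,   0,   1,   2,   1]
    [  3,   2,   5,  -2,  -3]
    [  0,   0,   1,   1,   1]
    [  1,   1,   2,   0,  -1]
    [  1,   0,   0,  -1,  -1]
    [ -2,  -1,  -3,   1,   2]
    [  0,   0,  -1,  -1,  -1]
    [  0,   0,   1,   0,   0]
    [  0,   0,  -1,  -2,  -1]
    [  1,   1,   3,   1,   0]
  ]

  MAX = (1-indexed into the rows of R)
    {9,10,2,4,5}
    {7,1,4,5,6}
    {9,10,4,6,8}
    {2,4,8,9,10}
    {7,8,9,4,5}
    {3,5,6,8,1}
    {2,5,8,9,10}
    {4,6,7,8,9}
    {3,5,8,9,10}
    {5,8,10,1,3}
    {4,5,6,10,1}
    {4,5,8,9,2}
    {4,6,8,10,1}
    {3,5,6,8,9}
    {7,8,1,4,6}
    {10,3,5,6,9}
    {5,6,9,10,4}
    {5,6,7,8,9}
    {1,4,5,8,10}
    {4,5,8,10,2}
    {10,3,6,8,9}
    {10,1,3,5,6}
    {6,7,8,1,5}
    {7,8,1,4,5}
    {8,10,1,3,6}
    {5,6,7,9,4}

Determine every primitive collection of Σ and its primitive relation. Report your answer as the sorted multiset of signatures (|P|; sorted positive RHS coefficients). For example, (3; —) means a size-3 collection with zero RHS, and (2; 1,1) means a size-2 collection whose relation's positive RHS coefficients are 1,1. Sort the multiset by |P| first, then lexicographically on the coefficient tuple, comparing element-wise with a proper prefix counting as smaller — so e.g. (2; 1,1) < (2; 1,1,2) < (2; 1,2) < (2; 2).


Minimal non-faces — 11 found among 10 rays, 26 max cones:

  {1,9}:  v_{1} + v_{9} = 0  so sig = (2; —)
  {3,7}:  v_{3} + v_{7} = 0  so sig = (2; —)
  {3,4}:  v_{3} + v_{4} = v_{10}  so sig = (2; 1)
  {7,10}:  v_{7} + v_{10} = v_{4}  so sig = (2; 1)
  {2,6}:  v_{2} + v_{6} = v_{9} + v_{10}  so sig = (2; 1,1)
  {1,2}:  v_{1} + v_{2} = v_{4} + v_{5} + v_{8} + v_{10}  so sig = (2; 1,1,1,1)
  {2,3}:  v_{2} + v_{3} = v_{5} + v_{8} + v_{9} + 2·v_{10}  so sig = (2; 1,1,1,2)
  {2,7}:  v_{2} + v_{7} = 2·v_{4} + v_{5} + v_{8} + v_{9}  so sig = (2; 1,1,1,2)
  {4,5,6,8}:  v_{4} + v_{5} + v_{6} + v_{8} = 0  so sig = (4; —)
  {5,6,8,10}:  v_{5} + v_{6} + v_{8} + v_{10} = v_{3}  so sig = (4; 1)
  {4,5,8,9,10}:  v_{4} + v_{5} + v_{8} + v_{9} + v_{10} = v_{2}  so sig = (5; 1)

so the primitive-relation signature multiset is
[(2; —), (2; —), (2; 1), (2; 1), (2; 1,1), (2; 1,1,1,1), (2; 1,1,1,2), (2; 1,1,1,2), (4; —), (4; 1), (5; 1)]


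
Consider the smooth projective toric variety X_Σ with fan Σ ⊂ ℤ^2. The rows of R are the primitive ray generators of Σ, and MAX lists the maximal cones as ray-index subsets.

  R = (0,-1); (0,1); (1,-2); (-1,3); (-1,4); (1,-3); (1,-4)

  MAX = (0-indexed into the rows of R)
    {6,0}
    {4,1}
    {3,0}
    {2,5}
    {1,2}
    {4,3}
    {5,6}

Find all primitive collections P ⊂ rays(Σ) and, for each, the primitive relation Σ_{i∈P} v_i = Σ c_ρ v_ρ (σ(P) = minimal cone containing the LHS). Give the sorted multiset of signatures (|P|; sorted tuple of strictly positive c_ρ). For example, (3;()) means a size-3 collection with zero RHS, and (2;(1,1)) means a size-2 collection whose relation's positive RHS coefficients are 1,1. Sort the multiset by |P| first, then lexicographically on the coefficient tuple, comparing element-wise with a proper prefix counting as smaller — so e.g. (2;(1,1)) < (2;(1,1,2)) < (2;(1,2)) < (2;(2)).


Primitive collections (14):

  • {0,1}:  v_{0} + v_{1} = 0  →  sig = (2;())
  • {3,5}:  v_{3} + v_{5} = 0  →  sig = (2;())
  • {4,6}:  v_{4} + v_{6} = 0  →  sig = (2;())
  • {0,2}:  v_{0} + v_{2} = v_{5}  →  sig = (2;(1))
  • {0,4}:  v_{0} + v_{4} = v_{3}  →  sig = (2;(1))
  • {0,5}:  v_{0} + v_{5} = v_{6}  →  sig = (2;(1))
  • {1,3}:  v_{1} + v_{3} = v_{4}  →  sig = (2;(1))
  • {1,5}:  v_{1} + v_{5} = v_{2}  →  sig = (2;(1))
  • {1,6}:  v_{1} + v_{6} = v_{5}  →  sig = (2;(1))
  • {2,3}:  v_{2} + v_{3} = v_{1}  →  sig = (2;(1))
  • {3,6}:  v_{3} + v_{6} = v_{0}  →  sig = (2;(1))
  • {4,5}:  v_{4} + v_{5} = v_{1}  →  sig = (2;(1))
  • {2,4}:  v_{2} + v_{4} = 2·v_{1}  →  sig = (2;(2))
  • {2,6}:  v_{2} + v_{6} = 2·v_{5}  →  sig = (2;(2))

Hence PRS(X_Σ) =
[(2;()), (2;()), (2;()), (2;(1)), (2;(1)), (2;(1)), (2;(1)), (2;(1)), (2;(1)), (2;(1)), (2;(1)), (2;(1)), (2;(2)), (2;(2))]


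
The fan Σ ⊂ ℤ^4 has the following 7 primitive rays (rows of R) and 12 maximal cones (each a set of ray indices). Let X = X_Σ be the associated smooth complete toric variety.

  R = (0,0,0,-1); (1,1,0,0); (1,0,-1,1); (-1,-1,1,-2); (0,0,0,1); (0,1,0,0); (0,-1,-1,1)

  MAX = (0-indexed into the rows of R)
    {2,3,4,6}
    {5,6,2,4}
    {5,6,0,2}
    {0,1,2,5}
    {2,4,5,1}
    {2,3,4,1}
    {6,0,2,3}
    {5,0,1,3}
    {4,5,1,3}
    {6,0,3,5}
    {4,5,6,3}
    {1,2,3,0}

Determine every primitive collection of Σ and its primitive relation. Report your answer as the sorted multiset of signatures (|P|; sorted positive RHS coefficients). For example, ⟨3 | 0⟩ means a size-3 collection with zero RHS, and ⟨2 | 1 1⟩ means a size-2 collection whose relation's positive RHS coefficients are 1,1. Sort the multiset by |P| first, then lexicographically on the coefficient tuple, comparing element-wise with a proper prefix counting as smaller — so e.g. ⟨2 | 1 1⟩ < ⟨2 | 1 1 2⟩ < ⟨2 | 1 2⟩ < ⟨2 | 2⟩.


The 3 primitive collections of Σ (r=7, n=4):

  • {0,4}:  v_{0} + v_{4} = 0  →  sig = ⟨2 | 0⟩
  • {1,6}:  v_{1} + v_{6} = v_{2}  →  sig = ⟨2 | 1⟩
  • {2,3,5}:  v_{2} + v_{3} + v_{5} = v_{0}  →  sig = ⟨3 | 1⟩

so the primitive-relation signature multiset is
[⟨2 | 0⟩, ⟨2 | 1⟩, ⟨3 | 1⟩]


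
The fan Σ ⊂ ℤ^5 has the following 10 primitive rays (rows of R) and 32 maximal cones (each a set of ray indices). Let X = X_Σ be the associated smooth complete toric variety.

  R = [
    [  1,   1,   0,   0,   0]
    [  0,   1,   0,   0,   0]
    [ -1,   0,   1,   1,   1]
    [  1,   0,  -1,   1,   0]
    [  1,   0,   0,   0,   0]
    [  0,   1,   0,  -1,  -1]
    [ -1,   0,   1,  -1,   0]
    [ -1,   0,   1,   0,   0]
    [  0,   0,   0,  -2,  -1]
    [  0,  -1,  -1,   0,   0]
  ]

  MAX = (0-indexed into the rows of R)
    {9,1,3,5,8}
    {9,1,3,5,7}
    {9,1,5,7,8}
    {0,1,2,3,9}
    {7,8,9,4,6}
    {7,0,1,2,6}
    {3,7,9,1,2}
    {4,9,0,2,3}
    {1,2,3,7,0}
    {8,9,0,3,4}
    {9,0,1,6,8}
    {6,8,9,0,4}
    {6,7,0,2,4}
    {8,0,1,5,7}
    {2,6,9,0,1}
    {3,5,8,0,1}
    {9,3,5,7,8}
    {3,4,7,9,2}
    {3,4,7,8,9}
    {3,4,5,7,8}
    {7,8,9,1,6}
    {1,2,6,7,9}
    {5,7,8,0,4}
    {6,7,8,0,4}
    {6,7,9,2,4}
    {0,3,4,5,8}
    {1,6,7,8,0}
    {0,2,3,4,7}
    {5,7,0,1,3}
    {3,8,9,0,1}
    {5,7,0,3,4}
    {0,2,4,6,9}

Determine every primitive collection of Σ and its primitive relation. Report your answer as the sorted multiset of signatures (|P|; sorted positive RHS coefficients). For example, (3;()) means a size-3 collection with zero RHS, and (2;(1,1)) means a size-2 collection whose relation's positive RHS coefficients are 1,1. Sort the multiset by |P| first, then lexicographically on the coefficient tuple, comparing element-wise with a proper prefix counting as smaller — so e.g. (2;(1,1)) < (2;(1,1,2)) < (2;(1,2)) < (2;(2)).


The 10 primitive collections of Σ (r=10, n=5):

  P={3,6}:  v_{3} + v_{6} = 0  ⇒ sig = (2;())
  P={1,4}:  v_{1} + v_{4} = v_{0}  ⇒ sig = (2;(1))
  P={2,8}:  v_{2} + v_{8} = v_{6}  ⇒ sig = (2;(1))
  P={2,5}:  v_{2} + v_{5} = v_{1} + v_{7}  ⇒ sig = (2;(1,1))
  P={5,6}:  v_{5} + v_{6} = v_{1} + v_{7} + v_{8}  ⇒ sig = (2;(1,1,1))
  P={0,7,9}:  v_{0} + v_{7} + v_{9} = 0  ⇒ sig = (3;())
  P={4,5,9}:  v_{4} + v_{5} + v_{9} = v_{3} + v_{8}  ⇒ sig = (3;(1,1))
  P={0,5,9}:  v_{0} + v_{5} + v_{9} = v_{1} + v_{3} + v_{8}  ⇒ sig = (3;(1,1,1))
  P={1,3,7,8}:  v_{1} + v_{3} + v_{7} + v_{8} = v_{5}  ⇒ sig = (4;(1))
  P={0,3,7,8}:  v_{0} + v_{3} + v_{7} + v_{8} = v_{4} + v_{5}  ⇒ sig = (4;(1,1))

Hence PRS(X_Σ) =
[(2;()), (2;(1)), (2;(1)), (2;(1,1)), (2;(1,1,1)), (3;()), (3;(1,1)), (3;(1,1,1)), (4;(1)), (4;(1,1))]


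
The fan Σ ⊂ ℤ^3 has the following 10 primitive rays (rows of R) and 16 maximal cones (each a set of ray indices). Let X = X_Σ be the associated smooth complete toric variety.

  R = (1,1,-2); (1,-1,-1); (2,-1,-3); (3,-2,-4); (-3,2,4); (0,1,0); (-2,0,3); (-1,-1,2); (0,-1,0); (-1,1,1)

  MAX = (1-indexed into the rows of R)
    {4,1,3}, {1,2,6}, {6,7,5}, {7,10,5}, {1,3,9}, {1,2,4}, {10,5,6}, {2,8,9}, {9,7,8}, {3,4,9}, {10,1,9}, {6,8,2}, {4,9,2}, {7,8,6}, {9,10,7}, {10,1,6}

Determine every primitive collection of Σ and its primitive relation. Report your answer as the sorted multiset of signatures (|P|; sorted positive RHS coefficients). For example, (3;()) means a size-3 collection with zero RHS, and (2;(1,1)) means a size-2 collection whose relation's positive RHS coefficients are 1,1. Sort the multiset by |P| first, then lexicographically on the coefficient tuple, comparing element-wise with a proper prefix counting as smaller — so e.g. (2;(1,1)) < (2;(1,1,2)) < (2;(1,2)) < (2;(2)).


Minimal non-faces — 24 found among 10 rays, 16 max cones:

  • {1,8}:  v_{1} + v_{8} = 0 ; sig = (2;())
  • {2,10}:  v_{2} + v_{10} = 0 ; sig = (2;())
  • {4,5}:  v_{4} + v_{5} = 0 ; sig = (2;())
  • {6,9}:  v_{6} + v_{9} = 0 ; sig = (2;())
  • {1,7}:  v_{1} + v_{7} = v_{10} ; sig = (2;(1))
  • {2,3}:  v_{2} + v_{3} = v_{4} ; sig = (2;(1))
  • {2,7}:  v_{2} + v_{7} = v_{8} ; sig = (2;(1))
  • {3,5}:  v_{3} + v_{5} = v_{10} ; sig = (2;(1))
  • {3,7}:  v_{3} + v_{7} = v_{9} ; sig = (2;(1))
  • {4,10}:  v_{4} + v_{10} = v_{3} ; sig = (2;(1))
  • {8,10}:  v_{8} + v_{10} = v_{7} ; sig = (2;(1))
  • {2,5}:  v_{2} + v_{5} = v_{6} + v_{7} ; sig = (2;(1,1))
  • {3,6}:  v_{3} + v_{6} = v_{1} + v_{2} ; sig = (2;(1,1))
  • {3,8}:  v_{3} + v_{8} = v_{2} + v_{9} ; sig = (2;(1,1))
  • {3,10}:  v_{3} + v_{10} = v_{1} + v_{9} ; sig = (2;(1,1))
  • {4,7}:  v_{4} + v_{7} = v_{2} + v_{9} ; sig = (2;(1,1))
  • {5,9}:  v_{5} + v_{9} = v_{7} + v_{10} ; sig = (2;(1,1))
  • {1,5}:  v_{1} + v_{5} = v_{6} + 2·v_{10} ; sig = (2;(1,2))
  • {4,6}:  v_{4} + v_{6} = v_{1} + 2·v_{2} ; sig = (2;(1,2))
  • {4,8}:  v_{4} + v_{8} = 2·v_{2} + v_{9} ; sig = (2;(1,2))
  • {5,8}:  v_{5} + v_{8} = v_{6} + 2·v_{7} ; sig = (2;(1,2))
  • {1,2,9}:  v_{1} + v_{2} + v_{9} = v_{3} ; sig = (3;(1))
  • {6,7,10}:  v_{6} + v_{7} + v_{10} = v_{5} ; sig = (3;(1))
  • {1,4,9}:  v_{1} + v_{4} + v_{9} = 2·v_{3} ; sig = (3;(2))

Hence PRS(X_Σ) =
    |P|=2: 21 collections, coeffs (), (), (), (), (1), (1), (1), (1), (1), (1), (1), (1,1), (1,1), (1,1), (1,1), (1,1), (1,1), (1,2), (1,2), (1,2), (1,2)
    |P|=3: 3 collections, coeffs (1), (1), (2)


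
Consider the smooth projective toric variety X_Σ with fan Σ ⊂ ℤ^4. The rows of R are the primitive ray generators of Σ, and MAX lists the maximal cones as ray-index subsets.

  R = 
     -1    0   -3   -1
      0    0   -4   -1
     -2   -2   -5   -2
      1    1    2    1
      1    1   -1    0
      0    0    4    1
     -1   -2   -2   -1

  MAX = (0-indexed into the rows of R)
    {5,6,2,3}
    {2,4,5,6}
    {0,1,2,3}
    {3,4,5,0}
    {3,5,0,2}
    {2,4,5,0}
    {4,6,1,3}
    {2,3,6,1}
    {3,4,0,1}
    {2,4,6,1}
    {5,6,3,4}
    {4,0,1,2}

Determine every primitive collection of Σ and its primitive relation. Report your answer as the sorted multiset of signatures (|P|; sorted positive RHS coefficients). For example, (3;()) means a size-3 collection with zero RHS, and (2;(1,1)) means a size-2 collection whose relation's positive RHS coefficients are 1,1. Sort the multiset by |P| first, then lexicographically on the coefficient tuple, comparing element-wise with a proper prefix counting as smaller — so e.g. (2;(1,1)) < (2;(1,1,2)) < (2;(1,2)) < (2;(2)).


3 collections generate NE(X_Σ); each relation:

  • {1,5}:  v_{1} + v_{5} = 0  ⇒ sig = (2;())
  • {0,6}:  v_{0} + v_{6} = v_{2}  ⇒ sig = (2;(1))
  • {2,3,4}:  v_{2} + v_{3} + v_{4} = v_{1}  ⇒ sig = (3;(1))

Signatures (|P|; sorted positive RHS coefficients), sorted:
    |P|=2: 2 collections, coeffs (), (1)
    |P|=3: 1 collection, coeffs (1)


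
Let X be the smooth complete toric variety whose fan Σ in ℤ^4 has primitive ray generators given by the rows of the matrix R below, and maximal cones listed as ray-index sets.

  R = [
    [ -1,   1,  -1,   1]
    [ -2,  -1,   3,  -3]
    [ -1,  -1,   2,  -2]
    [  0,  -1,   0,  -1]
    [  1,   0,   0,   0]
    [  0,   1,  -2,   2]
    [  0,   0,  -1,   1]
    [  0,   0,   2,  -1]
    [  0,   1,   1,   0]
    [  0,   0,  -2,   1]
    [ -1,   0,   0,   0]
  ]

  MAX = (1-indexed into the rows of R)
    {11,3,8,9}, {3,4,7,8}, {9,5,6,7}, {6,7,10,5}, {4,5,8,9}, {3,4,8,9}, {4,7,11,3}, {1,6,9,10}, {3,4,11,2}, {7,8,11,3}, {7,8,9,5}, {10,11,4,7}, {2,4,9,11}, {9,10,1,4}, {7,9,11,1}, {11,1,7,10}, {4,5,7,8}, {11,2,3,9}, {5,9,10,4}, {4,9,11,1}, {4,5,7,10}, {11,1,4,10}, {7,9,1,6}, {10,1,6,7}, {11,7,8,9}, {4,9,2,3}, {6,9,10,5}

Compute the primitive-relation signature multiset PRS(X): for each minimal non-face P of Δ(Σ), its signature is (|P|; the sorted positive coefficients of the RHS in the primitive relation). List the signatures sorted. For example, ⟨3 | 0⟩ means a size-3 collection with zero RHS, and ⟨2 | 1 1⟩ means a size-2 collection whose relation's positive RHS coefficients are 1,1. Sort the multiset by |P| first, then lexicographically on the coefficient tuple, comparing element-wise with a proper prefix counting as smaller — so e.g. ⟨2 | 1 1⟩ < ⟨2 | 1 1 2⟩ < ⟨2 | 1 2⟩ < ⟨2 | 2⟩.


Primitive collections (24):

  • {5,11}:  v_{5} + v_{11} = 0  ⇒ sig = ⟨2 | 0⟩
  • {8,10}:  v_{8} + v_{10} = 0  ⇒ sig = ⟨2 | 0⟩
  • {3,6}:  v_{3} + v_{6} = v_{11}  ⇒ sig = ⟨2 | 1⟩
  • {4,6}:  v_{4} + v_{6} = v_{10}  ⇒ sig = ⟨2 | 1⟩
  • {1,5}:  v_{1} + v_{5} = v_{9} + v_{10}  ⇒ sig = ⟨2 | 1 1⟩
  • {1,8}:  v_{1} + v_{8} = v_{9} + v_{11}  ⇒ sig = ⟨2 | 1 1⟩
  • {2,7}:  v_{2} + v_{7} = v_{3} + v_{11}  ⇒ sig = ⟨2 | 1 1⟩
  • {3,5}:  v_{3} + v_{5} = v_{4} + v_{8}  ⇒ sig = ⟨2 | 1 1⟩
  • {3,10}:  v_{3} + v_{10} = v_{4} + v_{11}  ⇒ sig = ⟨2 | 1 1⟩
  • {6,8}:  v_{6} + v_{8} = v_{7} + v_{9}  ⇒ sig = ⟨2 | 1 1⟩
  • {6,11}:  v_{6} + v_{11} = v_{1} + v_{7}  ⇒ sig = ⟨2 | 1 1⟩
  • {2,5}:  v_{2} + v_{5} = v_{3} + v_{4} + v_{9}  ⇒ sig = ⟨2 | 1 1 1⟩
  • {1,3}:  v_{1} + v_{3} = v_{4} + v_{9} + 2·v_{11}  ⇒ sig = ⟨2 | 1 1 2⟩
  • {2,6}:  v_{2} + v_{6} = v_{4} + v_{9} + 2·v_{11}  ⇒ sig = ⟨2 | 1 1 2⟩
  • {2,8}:  v_{2} + v_{8} = 2·v_{3} + v_{9}  ⇒ sig = ⟨2 | 1 2⟩
  • {2,10}:  v_{2} + v_{10} = 2·v_{4} + v_{9} + 2·v_{11}  ⇒ sig = ⟨2 | 1 2 2⟩
  • {1,2}:  v_{1} + v_{2} = 2·v_{4} + 2·v_{9} + 3·v_{11}  ⇒ sig = ⟨2 | 2 2 3⟩
  • {4,7,9}:  v_{4} + v_{7} + v_{9} = 0  ⇒ sig = ⟨3 | 0⟩
  • {4,8,11}:  v_{4} + v_{8} + v_{11} = v_{3}  ⇒ sig = ⟨3 | 1⟩
  • {7,9,10}:  v_{7} + v_{9} + v_{10} = v_{6}  ⇒ sig = ⟨3 | 1⟩
  • {9,10,11}:  v_{9} + v_{10} + v_{11} = v_{1}  ⇒ sig = ⟨3 | 1⟩
  • {1,4,7}:  v_{1} + v_{4} + v_{7} = v_{10} + v_{11}  ⇒ sig = ⟨3 | 1 1⟩
  • {3,7,9}:  v_{3} + v_{7} + v_{9} = v_{8} + v_{11}  ⇒ sig = ⟨3 | 1 1⟩
  • {3,4,9,11}:  v_{3} + v_{4} + v_{9} + v_{11} = v_{2}  ⇒ sig = ⟨4 | 1⟩

Signatures (|P|; sorted positive RHS coefficients), sorted:
{ ⟨2 | 0⟩ ×2,  ⟨2 | 1⟩ ×2,  ⟨2 | 1 1⟩ ×7,  ⟨2 | 1 1 1⟩,  ⟨2 | 1 1 2⟩ ×2,  ⟨2 | 1 2⟩,  ⟨2 | 1 2 2⟩,  ⟨2 | 2 2 3⟩,  ⟨3 | 0⟩,  ⟨3 | 1⟩ ×3,  ⟨3 | 1 1⟩ ×2,  ⟨4 | 1⟩ }


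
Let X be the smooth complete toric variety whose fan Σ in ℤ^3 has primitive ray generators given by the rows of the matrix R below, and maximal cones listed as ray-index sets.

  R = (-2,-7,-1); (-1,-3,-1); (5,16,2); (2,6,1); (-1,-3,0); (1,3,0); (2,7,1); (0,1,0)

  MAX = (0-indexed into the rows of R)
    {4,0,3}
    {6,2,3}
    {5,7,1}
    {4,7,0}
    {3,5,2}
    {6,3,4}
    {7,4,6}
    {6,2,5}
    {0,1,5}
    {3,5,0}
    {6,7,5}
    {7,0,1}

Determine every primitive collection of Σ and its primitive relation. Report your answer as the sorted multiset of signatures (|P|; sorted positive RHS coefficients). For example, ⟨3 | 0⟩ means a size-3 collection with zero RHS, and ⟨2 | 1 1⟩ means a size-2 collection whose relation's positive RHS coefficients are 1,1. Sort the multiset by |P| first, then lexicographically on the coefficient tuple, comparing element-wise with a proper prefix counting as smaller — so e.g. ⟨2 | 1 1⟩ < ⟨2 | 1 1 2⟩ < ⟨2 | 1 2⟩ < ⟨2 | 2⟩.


12 collections generate NE(X_Σ); each relation:

  {0,6}:  v_{0} + v_{6} = 0  ⟹  sig = ⟨2 | 0⟩
  {4,5}:  v_{4} + v_{5} = 0  ⟹  sig = ⟨2 | 0⟩
  {1,3}:  v_{1} + v_{3} = v_{5}  ⟹  sig = ⟨2 | 1⟩
  {3,7}:  v_{3} + v_{7} = v_{6}  ⟹  sig = ⟨2 | 1⟩
  {0,2}:  v_{0} + v_{2} = v_{3} + v_{5}  ⟹  sig = ⟨2 | 1 1⟩
  {1,4}:  v_{1} + v_{4} = v_{0} + v_{7}  ⟹  sig = ⟨2 | 1 1⟩
  {1,6}:  v_{1} + v_{6} = v_{5} + v_{7}  ⟹  sig = ⟨2 | 1 1⟩
  {2,4}:  v_{2} + v_{4} = v_{3} + v_{6}  ⟹  sig = ⟨2 | 1 1⟩
  {1,2}:  v_{1} + v_{2} = 2·v_{5} + v_{6}  ⟹  sig = ⟨2 | 1 2⟩
  {2,7}:  v_{2} + v_{7} = v_{5} + 2·v_{6}  ⟹  sig = ⟨2 | 1 2⟩
  {0,5,7}:  v_{0} + v_{5} + v_{7} = v_{1}  ⟹  sig = ⟨3 | 1⟩
  {3,5,6}:  v_{3} + v_{5} + v_{6} = v_{2}  ⟹  sig = ⟨3 | 1⟩

Hence PRS(X_Σ) =
[⟨2 | 0⟩, ⟨2 | 0⟩, ⟨2 | 1⟩, ⟨2 | 1⟩, ⟨2 | 1 1⟩, ⟨2 | 1 1⟩, ⟨2 | 1 1⟩, ⟨2 | 1 1⟩, ⟨2 | 1 2⟩, ⟨2 | 1 2⟩, ⟨3 | 1⟩, ⟨3 | 1⟩]


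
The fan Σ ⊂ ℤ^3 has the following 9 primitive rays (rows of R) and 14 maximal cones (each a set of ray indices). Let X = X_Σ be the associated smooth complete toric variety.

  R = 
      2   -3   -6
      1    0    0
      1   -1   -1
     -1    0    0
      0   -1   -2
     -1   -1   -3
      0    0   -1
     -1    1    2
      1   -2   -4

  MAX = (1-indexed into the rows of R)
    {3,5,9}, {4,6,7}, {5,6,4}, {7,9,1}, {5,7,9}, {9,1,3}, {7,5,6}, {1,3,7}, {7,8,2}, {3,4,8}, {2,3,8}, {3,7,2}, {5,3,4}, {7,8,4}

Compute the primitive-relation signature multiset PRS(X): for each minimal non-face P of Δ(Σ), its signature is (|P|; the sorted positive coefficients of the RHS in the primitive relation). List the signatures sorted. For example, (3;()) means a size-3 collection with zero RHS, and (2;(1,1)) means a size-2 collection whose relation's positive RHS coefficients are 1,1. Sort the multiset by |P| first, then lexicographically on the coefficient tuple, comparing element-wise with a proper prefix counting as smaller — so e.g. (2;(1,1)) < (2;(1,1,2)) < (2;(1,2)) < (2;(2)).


20 collections generate NE(X_Σ); each relation:

  • {2,4}:  v_{2} + v_{4} = 0 — sig = (2;())
  • {1,8}:  v_{1} + v_{8} = v_{9} — sig = (2;(1))
  • {5,8}:  v_{5} + v_{8} = v_{4} — sig = (2;(1))
  • {8,9}:  v_{8} + v_{9} = v_{5} — sig = (2;(1))
  • {1,4}:  v_{1} + v_{4} = v_{5} + v_{9} — sig = (2;(1,1))
  • {2,5}:  v_{2} + v_{5} = v_{3} + v_{7} — sig = (2;(1,1))
  • {2,6}:  v_{2} + v_{6} = v_{5} + v_{7} — sig = (2;(1,1))
  • {1,6}:  v_{1} + v_{6} = 2·v_{5} + v_{7} + v_{9} — sig = (2;(1,1,2))
  • {6,8}:  v_{6} + v_{8} = 2·v_{4} + v_{7} — sig = (2;(1,2))
  • {6,9}:  v_{6} + v_{9} = 3·v_{5} + v_{7} — sig = (2;(1,3))
  • {1,5}:  v_{1} + v_{5} = 2·v_{9} — sig = (2;(2))
  • {3,6}:  v_{3} + v_{6} = 2·v_{5} — sig = (2;(2))
  • {4,9}:  v_{4} + v_{9} = 2·v_{5} — sig = (2;(2))
  • {2,9}:  v_{2} + v_{9} = 2·v_{3} + 2·v_{7} — sig = (2;(2,2))
  • {1,2}:  v_{1} + v_{2} = 3·v_{3} + 3·v_{7} — sig = (2;(3,3))
  • {3,7,8}:  v_{3} + v_{7} + v_{8} = 0 — sig = (3;())
  • {3,4,7}:  v_{3} + v_{4} + v_{7} = v_{5} — sig = (3;(1))
  • {3,5,7}:  v_{3} + v_{5} + v_{7} = v_{9} — sig = (3;(1))
  • {3,7,9}:  v_{3} + v_{7} + v_{9} = v_{1} — sig = (3;(1))
  • {4,5,7}:  v_{4} + v_{5} + v_{7} = v_{6} — sig = (3;(1))

so the primitive-relation signature multiset is
    |P|=2: 15 collections, coeffs (), (1), (1), (1), (1,1), (1,1), (1,1), (1,1,2), (1,2), (1,3), (2), (2), (2), (2,2), (3,3)
    |P|=3: 5 collections, coeffs (), (1), (1), (1), (1)


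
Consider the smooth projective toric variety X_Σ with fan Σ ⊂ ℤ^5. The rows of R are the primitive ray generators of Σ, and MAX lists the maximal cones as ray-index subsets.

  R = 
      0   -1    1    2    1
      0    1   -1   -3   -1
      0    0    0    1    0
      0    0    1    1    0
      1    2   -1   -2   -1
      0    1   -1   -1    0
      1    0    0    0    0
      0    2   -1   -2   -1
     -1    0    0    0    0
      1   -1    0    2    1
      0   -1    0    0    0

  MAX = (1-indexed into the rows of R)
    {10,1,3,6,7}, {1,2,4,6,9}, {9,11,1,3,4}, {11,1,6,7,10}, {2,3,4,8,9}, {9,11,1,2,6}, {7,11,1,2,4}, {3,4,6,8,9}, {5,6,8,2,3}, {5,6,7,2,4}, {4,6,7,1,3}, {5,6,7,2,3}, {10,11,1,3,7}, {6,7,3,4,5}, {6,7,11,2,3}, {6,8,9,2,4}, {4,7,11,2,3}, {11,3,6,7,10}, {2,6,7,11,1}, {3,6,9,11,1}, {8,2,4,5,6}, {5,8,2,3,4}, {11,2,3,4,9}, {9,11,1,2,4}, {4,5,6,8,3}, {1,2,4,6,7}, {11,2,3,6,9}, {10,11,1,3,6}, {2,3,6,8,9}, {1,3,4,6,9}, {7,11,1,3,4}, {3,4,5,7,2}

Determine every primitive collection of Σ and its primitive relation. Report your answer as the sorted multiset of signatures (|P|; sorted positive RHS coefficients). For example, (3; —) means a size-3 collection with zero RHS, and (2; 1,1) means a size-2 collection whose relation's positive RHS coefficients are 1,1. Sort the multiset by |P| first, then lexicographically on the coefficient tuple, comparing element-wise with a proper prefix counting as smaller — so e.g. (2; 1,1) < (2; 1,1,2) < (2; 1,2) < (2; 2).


Minimal non-faces — 16 found among 11 rays, 32 max cones:

  • {7,9}:  v_{7} + v_{9} = 0 — sig = (2; —)
  • {5,9}:  v_{5} + v_{9} = v_{8} — sig = (2; 1)
  • {7,8}:  v_{7} + v_{8} = v_{5} — sig = (2; 1)
  • {1,8}:  v_{1} + v_{8} = v_{4} + v_{6} — sig = (2; 1,1)
  • {8,11}:  v_{8} + v_{11} = v_{2} + v_{3} — sig = (2; 1,1)
  • {1,5}:  v_{1} + v_{5} = v_{4} + v_{6} + v_{7} — sig = (2; 1,1,1)
  • {2,10}:  v_{2} + v_{10} = v_{6} + v_{7} + v_{11} — sig = (2; 1,1,1)
  • {4,10}:  v_{4} + v_{10} = v_{1} + v_{3} + v_{7} — sig = (2; 1,1,1)
  • {5,11}:  v_{5} + v_{11} = v_{2} + v_{3} + v_{7} — sig = (2; 1,1,1)
  • {8,10}:  v_{8} + v_{10} = v_{3} + v_{6} + v_{7} — sig = (2; 1,1,1)
  • {9,10}:  v_{9} + v_{10} = v_{1} + v_{3} + v_{6} + v_{11} — sig = (2; 1,1,1,1)
  • {5,10}:  v_{5} + v_{10} = v_{3} + v_{6} + 2·v_{7} — sig = (2; 1,1,2)
  • {1,2,3}:  v_{1} + v_{2} + v_{3} = 0 — sig = (3; —)
  • {4,6,11}:  v_{4} + v_{6} + v_{11} = 0 — sig = (3; —)
  • {2,3,4,6}:  v_{2} + v_{3} + v_{4} + v_{6} = v_{8} — sig = (4; 1)
  • {1,3,6,7,11}:  v_{1} + v_{3} + v_{6} + v_{7} + v_{11} = v_{10} — sig = (5; 1)

so the primitive-relation signature multiset is
[(2; —), (2; 1), (2; 1), (2; 1,1), (2; 1,1), (2; 1,1,1), (2; 1,1,1), (2; 1,1,1), (2; 1,1,1), (2; 1,1,1), (2; 1,1,1,1), (2; 1,1,2), (3; —), (3; —), (4; 1), (5; 1)]


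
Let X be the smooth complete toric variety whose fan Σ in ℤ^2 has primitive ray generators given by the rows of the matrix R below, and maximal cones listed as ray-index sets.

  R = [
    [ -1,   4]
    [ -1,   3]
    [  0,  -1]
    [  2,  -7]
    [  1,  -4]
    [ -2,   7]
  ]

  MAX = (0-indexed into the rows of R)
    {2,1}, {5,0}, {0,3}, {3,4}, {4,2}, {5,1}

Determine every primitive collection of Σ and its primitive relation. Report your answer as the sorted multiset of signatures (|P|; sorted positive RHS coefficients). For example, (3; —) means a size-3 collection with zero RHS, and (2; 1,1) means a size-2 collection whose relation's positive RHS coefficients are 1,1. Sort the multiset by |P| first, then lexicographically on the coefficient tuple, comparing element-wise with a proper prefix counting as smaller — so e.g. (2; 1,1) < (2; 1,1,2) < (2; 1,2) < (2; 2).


|primitive collections| = 9. Relations:

  • {0,4}:  v_{0} + v_{4} = 0 — sig = (2; —)
  • {3,5}:  v_{3} + v_{5} = 0 — sig = (2; —)
  • {0,1}:  v_{0} + v_{1} = v_{5} — sig = (2; 1)
  • {0,2}:  v_{0} + v_{2} = v_{1} — sig = (2; 1)
  • {1,3}:  v_{1} + v_{3} = v_{4} — sig = (2; 1)
  • {1,4}:  v_{1} + v_{4} = v_{2} — sig = (2; 1)
  • {4,5}:  v_{4} + v_{5} = v_{1} — sig = (2; 1)
  • {2,3}:  v_{2} + v_{3} = 2·v_{4} — sig = (2; 2)
  • {2,5}:  v_{2} + v_{5} = 2·v_{1} — sig = (2; 2)

Hence PRS(X_Σ) =
    |P|=2: 9 collections, coeffs (), (), (1), (1), (1), (1), (1), (2), (2)


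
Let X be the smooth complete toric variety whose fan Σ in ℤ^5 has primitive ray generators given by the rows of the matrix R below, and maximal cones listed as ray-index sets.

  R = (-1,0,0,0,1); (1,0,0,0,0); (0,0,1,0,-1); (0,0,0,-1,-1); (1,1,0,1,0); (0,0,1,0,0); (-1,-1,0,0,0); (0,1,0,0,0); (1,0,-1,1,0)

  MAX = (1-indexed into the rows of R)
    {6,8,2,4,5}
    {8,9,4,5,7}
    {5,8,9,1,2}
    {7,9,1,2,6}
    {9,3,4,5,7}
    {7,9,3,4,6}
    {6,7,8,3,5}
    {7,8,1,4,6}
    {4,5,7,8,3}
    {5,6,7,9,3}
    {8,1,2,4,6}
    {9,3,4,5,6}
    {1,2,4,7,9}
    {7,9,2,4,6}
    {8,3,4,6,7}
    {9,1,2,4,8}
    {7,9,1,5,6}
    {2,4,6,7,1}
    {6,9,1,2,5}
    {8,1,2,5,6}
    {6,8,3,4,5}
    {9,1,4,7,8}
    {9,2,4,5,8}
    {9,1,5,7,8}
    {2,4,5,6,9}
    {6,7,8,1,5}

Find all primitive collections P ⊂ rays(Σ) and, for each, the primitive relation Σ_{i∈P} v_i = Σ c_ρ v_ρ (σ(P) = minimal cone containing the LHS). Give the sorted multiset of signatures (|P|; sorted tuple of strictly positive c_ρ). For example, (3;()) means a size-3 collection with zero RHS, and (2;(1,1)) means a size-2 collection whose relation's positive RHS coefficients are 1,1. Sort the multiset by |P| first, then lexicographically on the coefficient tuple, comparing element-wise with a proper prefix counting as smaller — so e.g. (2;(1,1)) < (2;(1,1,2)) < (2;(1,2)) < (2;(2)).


Primitive collections (9):

  • {1,3}:  v_{1} + v_{3} = v_{6} + v_{7} + v_{8}  →  sig = (2;(1,1,1))
  • {2,3}:  v_{2} + v_{3} = v_{4} + 2·v_{6} + v_{9}  →  sig = (2;(1,1,2))
  • {2,7,8}:  v_{2} + v_{7} + v_{8} = 0  →  sig = (3;())
  • {1,4,5}:  v_{1} + v_{4} + v_{5} = v_{8}  →  sig = (3;(1))
  • {6,8,9}:  v_{6} + v_{8} + v_{9} = v_{5}  →  sig = (3;(1))
  • {2,5,7}:  v_{2} + v_{5} + v_{7} = v_{6} + v_{9}  →  sig = (3;(1,1))
  • {3,8,9}:  v_{3} + v_{8} + v_{9} = v_{4} + 2·v_{5} + v_{7}  →  sig = (3;(1,1,2))
  • {1,4,6,9}:  v_{1} + v_{4} + v_{6} + v_{9} = 0  →  sig = (4;())
  • {4,5,6,7}:  v_{4} + v_{5} + v_{6} + v_{7} = v_{3}  →  sig = (4;(1))

Hence PRS(X_Σ) =
{ (2;(1,1,1)),  (2;(1,1,2)),  (3;()),  (3;(1)) ×2,  (3;(1,1)),  (3;(1,1,2)),  (4;()),  (4;(1)) }


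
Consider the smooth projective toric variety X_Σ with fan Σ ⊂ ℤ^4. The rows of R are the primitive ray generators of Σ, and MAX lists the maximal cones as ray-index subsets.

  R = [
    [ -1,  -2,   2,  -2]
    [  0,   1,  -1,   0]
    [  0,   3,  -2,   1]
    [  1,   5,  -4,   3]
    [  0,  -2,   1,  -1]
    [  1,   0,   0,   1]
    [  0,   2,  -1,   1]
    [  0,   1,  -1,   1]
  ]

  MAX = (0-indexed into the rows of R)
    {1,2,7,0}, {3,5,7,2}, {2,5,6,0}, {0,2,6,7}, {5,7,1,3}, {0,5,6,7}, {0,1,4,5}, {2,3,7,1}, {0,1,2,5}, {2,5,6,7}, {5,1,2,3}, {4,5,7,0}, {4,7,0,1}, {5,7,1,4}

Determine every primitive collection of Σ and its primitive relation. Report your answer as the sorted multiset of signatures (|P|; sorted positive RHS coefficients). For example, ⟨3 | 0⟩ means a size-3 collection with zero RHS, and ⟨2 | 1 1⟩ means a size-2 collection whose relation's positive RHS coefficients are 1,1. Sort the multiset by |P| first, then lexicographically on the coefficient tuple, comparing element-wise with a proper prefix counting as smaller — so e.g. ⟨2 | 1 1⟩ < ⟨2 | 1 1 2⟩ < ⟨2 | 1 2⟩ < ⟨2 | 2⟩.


The 9 primitive collections of Σ (r=8, n=4):

  {4,6}:  v_{4} + v_{6} = 0 ; sig = ⟨2 | 0⟩
  {0,3}:  v_{0} + v_{3} = v_{2} ; sig = ⟨2 | 1⟩
  {1,6}:  v_{1} + v_{6} = v_{2} ; sig = ⟨2 | 1⟩
  {2,4}:  v_{2} + v_{4} = v_{1} ; sig = ⟨2 | 1⟩
  {3,4}:  v_{3} + v_{4} = 2·v_{1} + v_{5} + v_{7} ; sig = ⟨2 | 1 1 2⟩
  {3,6}:  v_{3} + v_{6} = 2·v_{2} + v_{5} + v_{7} ; sig = ⟨2 | 1 1 2⟩
  {0,1,5,7}:  v_{0} + v_{1} + v_{5} + v_{7} = 0 ; sig = ⟨4 | 0⟩
  {0,2,5,7}:  v_{0} + v_{2} + v_{5} + v_{7} = v_{6} ; sig = ⟨4 | 1⟩
  {1,2,5,7}:  v_{1} + v_{2} + v_{5} + v_{7} = v_{3} ; sig = ⟨4 | 1⟩

Hence PRS(X_Σ) =
{ ⟨2 | 0⟩,  ⟨2 | 1⟩ ×3,  ⟨2 | 1 1 2⟩ ×2,  ⟨4 | 0⟩,  ⟨4 | 1⟩ ×2 }


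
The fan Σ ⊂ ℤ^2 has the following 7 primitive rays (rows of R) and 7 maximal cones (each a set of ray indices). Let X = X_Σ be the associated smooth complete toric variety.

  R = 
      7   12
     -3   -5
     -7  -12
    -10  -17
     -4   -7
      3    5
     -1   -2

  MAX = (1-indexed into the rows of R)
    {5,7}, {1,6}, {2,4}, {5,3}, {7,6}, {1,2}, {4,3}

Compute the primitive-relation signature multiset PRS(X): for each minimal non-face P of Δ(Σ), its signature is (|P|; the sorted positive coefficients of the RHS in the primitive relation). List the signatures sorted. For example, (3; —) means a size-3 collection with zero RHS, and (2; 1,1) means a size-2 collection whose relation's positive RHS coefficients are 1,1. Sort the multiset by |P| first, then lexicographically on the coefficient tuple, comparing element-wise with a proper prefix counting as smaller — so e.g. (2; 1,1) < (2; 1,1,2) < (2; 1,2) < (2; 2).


14 minimal non-faces of Δ(Σ) (on 7 rays):

  P={1,3}:  v_{1} + v_{3} = 0  ⇒ sig = (2; —)
  P={2,6}:  v_{2} + v_{6} = 0  ⇒ sig = (2; —)
  P={1,4}:  v_{1} + v_{4} = v_{2}  ⇒ sig = (2; 1)
  P={1,5}:  v_{1} + v_{5} = v_{6}  ⇒ sig = (2; 1)
  P={2,3}:  v_{2} + v_{3} = v_{4}  ⇒ sig = (2; 1)
  P={2,5}:  v_{2} + v_{5} = v_{3}  ⇒ sig = (2; 1)
  P={2,7}:  v_{2} + v_{7} = v_{5}  ⇒ sig = (2; 1)
  P={3,6}:  v_{3} + v_{6} = v_{5}  ⇒ sig = (2; 1)
  P={4,6}:  v_{4} + v_{6} = v_{3}  ⇒ sig = (2; 1)
  P={5,6}:  v_{5} + v_{6} = v_{7}  ⇒ sig = (2; 1)
  P={4,7}:  v_{4} + v_{7} = v_{3} + v_{5}  ⇒ sig = (2; 1,1)
  P={1,7}:  v_{1} + v_{7} = 2·v_{6}  ⇒ sig = (2; 2)
  P={3,7}:  v_{3} + v_{7} = 2·v_{5}  ⇒ sig = (2; 2)
  P={4,5}:  v_{4} + v_{5} = 2·v_{3}  ⇒ sig = (2; 2)

Hence PRS(X_Σ) =
    (2; —)
    (2; —)
    (2; 1)
    (2; 1)
    (2; 1)
    (2; 1)
    (2; 1)
    (2; 1)
    (2; 1)
    (2; 1)
    (2; 1,1)
    (2; 2)
    (2; 2)
    (2; 2)


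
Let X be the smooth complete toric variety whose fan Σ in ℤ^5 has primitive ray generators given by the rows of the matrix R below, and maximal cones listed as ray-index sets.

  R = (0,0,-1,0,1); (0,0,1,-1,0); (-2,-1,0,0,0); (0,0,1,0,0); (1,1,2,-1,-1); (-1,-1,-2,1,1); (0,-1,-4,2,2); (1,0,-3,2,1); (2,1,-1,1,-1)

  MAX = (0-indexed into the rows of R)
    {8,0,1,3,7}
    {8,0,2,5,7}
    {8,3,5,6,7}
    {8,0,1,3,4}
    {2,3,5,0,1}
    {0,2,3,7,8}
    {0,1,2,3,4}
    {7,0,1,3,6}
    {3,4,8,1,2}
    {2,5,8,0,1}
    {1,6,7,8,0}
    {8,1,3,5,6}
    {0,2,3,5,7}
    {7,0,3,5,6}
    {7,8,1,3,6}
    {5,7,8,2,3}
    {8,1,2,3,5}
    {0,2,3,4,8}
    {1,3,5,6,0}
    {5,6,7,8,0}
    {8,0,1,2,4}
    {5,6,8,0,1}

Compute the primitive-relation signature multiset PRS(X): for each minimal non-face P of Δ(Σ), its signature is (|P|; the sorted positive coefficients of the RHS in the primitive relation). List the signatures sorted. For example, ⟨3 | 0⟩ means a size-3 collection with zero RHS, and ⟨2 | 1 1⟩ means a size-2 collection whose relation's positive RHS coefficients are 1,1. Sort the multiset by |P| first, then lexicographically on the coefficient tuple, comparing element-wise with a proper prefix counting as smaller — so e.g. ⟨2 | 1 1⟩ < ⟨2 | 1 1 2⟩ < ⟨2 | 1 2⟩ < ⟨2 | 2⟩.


Primitive collections (9):

  P = {4,5}:  v_{4} + v_{5} = 0  ⇒ sig = ⟨2 | 0⟩
  P = {4,6}:  v_{4} + v_{6} = v_{1} + v_{7}  ⇒ sig = ⟨2 | 1 1⟩
  P = {4,7}:  v_{4} + v_{7} = v_{0} + v_{3} + v_{8}  ⇒ sig = ⟨2 | 1 1 1⟩
  P = {2,6}:  v_{2} + v_{6} = 2·v_{5}  ⇒ sig = ⟨2 | 2⟩
  P = {1,2,7}:  v_{1} + v_{2} + v_{7} = v_{5}  ⇒ sig = ⟨3 | 1⟩
  P = {1,5,7}:  v_{1} + v_{5} + v_{7} = v_{6}  ⇒ sig = ⟨3 | 1⟩
  P = {0,3,5,8}:  v_{0} + v_{3} + v_{5} + v_{8} = v_{7}  ⇒ sig = ⟨4 | 1⟩
  P = {0,3,6,8}:  v_{0} + v_{3} + v_{6} + v_{8} = v_{1} + 2·v_{7}  ⇒ sig = ⟨4 | 1 2⟩
  P = {0,1,2,3,8}:  v_{0} + v_{1} + v_{2} + v_{3} + v_{8} = 0  ⇒ sig = ⟨5 | 0⟩

Signatures (|P|; sorted positive RHS coefficients), sorted:
    |P|=2: 4 collections, coeffs (), (1,1), (1,1,1), (2)
    |P|=3: 2 collections, coeffs (1), (1)
    |P|=4: 2 collections, coeffs (1), (1,2)
    |P|=5: 1 collection, coeffs ()


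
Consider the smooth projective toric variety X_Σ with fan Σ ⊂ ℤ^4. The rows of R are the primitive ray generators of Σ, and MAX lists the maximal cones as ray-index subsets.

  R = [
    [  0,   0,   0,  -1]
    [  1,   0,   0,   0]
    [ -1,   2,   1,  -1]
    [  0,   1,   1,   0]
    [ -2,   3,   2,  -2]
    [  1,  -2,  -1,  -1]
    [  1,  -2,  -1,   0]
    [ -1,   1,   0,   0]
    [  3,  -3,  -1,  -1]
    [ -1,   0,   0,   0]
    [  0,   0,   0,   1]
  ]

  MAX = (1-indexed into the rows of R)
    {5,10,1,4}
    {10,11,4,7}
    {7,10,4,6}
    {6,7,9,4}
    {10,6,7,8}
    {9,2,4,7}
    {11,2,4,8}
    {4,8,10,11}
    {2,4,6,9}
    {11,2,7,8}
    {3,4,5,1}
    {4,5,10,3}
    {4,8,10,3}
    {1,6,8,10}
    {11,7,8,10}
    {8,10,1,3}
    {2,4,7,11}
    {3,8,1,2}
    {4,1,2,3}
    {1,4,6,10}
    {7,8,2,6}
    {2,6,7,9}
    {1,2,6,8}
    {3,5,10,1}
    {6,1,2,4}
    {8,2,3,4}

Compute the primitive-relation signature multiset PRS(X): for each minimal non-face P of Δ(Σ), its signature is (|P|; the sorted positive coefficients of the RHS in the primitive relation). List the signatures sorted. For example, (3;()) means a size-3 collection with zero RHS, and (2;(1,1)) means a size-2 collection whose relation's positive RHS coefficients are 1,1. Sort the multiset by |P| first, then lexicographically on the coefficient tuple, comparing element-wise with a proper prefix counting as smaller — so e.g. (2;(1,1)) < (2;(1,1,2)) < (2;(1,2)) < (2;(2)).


Primitive collections (23):

  P = {1,11}:  v_{1} + v_{11} = 0  ⇒ sig = (2;())
  P = {2,10}:  v_{2} + v_{10} = 0  ⇒ sig = (2;())
  P = {1,7}:  v_{1} + v_{7} = v_{6}  ⇒ sig = (2;(1))
  P = {3,7}:  v_{3} + v_{7} = v_{1}  ⇒ sig = (2;(1))
  P = {6,11}:  v_{6} + v_{11} = v_{7}  ⇒ sig = (2;(1))
  P = {3,11}:  v_{3} + v_{11} = v_{4} + v_{8}  ⇒ sig = (2;(1,1))
  P = {8,9}:  v_{8} + v_{9} = v_{2} + v_{6}  ⇒ sig = (2;(1,1))
  P = {2,5}:  v_{2} + v_{5} = v_{1} + v_{3} + v_{4}  ⇒ sig = (2;(1,1,1))
  P = {5,11}:  v_{5} + v_{11} = v_{3} + v_{4} + v_{10}  ⇒ sig = (2;(1,1,1))
  P = {9,10}:  v_{9} + v_{10} = v_{4} + v_{6} + v_{7}  ⇒ sig = (2;(1,1,1))
  P = {3,9}:  v_{3} + v_{9} = v_{1} + v_{2} + v_{4} + v_{6}  ⇒ sig = (2;(1,1,1,1))
  P = {1,9}:  v_{1} + v_{9} = v_{2} + v_{4} + 2·v_{6}  ⇒ sig = (2;(1,1,2))
  P = {5,7}:  v_{5} + v_{7} = 2·v_{1} + v_{4} + v_{10}  ⇒ sig = (2;(1,1,2))
  P = {9,11}:  v_{9} + v_{11} = v_{2} + v_{4} + 2·v_{7}  ⇒ sig = (2;(1,1,2))
  P = {5,6}:  v_{5} + v_{6} = 3·v_{1} + v_{4} + v_{10}  ⇒ sig = (2;(1,1,3))
  P = {5,8}:  v_{5} + v_{8} = 2·v_{3} + v_{10}  ⇒ sig = (2;(1,2))
  P = {5,9}:  v_{5} + v_{9} = 2·v_{1} + 2·v_{4} + v_{6}  ⇒ sig = (2;(1,2,2))
  P = {3,6}:  v_{3} + v_{6} = 2·v_{1}  ⇒ sig = (2;(2))
  P = {4,7,8}:  v_{4} + v_{7} + v_{8} = 0  ⇒ sig = (3;())
  P = {1,4,8}:  v_{1} + v_{4} + v_{8} = v_{3}  ⇒ sig = (3;(1))
  P = {4,6,8}:  v_{4} + v_{6} + v_{8} = v_{1}  ⇒ sig = (3;(1))
  P = {1,3,4,10}:  v_{1} + v_{3} + v_{4} + v_{10} = v_{5}  ⇒ sig = (4;(1))
  P = {2,4,6,7}:  v_{2} + v_{4} + v_{6} + v_{7} = v_{9}  ⇒ sig = (4;(1))

Signatures (|P|; sorted positive RHS coefficients), sorted:
    |P|=2: 18 collections, coeffs (), (), (1), (1), (1), (1,1), (1,1), (1,1,1), (1,1,1), (1,1,1), (1,1,1,1), (1,1,2), (1,1,2), (1,1,2), (1,1,3), (1,2), (1,2,2), (2)
    |P|=3: 3 collections, coeffs (), (1), (1)
    |P|=4: 2 collections, coeffs (1), (1)
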